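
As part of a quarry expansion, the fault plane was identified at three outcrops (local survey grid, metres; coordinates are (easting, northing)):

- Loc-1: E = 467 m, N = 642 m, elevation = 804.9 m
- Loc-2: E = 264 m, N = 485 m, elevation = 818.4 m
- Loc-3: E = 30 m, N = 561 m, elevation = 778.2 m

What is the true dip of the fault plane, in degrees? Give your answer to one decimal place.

13.5°

Let the plane be z = a·E + b·N + c.
Loc-2−Loc-1: −203a − 157b = 13.5;  Loc-3−Loc-1: −437a − 81b = −26.7.
Solving gives a = 0.10132, b = −0.21699.
Gradient magnitude |∇z| = √(a² + b²) = √(0.01027 + 0.04709) = 0.23948.
True dip = arctan(0.23948) = 13.5°, dipping toward NNW (azimuth ≈ 335°).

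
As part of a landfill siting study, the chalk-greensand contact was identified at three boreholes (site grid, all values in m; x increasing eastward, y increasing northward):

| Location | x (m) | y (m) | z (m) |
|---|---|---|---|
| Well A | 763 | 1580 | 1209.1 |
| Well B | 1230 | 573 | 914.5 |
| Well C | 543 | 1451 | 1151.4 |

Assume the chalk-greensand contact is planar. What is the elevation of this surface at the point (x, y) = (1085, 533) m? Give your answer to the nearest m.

Two edge vectors: Well A→Well B = (467, -1007, -294.6), Well A→Well C = (-220, -129, -57.7).
Normal n = (Well A→Well B) × (Well A→Well C) = (20100.5, 91757.9, -281783).
So ∂z/∂x = −n_x/n_z = 0.07133 and ∂z/∂y = −n_y/n_z = 0.32563.
Intercept c from Well A: 1209.1 − 54.43 − 514.50 = 640.17.
At (1085, 533): z = 77.4 + 173.6 + 640.17 = 891.1 m.

891 m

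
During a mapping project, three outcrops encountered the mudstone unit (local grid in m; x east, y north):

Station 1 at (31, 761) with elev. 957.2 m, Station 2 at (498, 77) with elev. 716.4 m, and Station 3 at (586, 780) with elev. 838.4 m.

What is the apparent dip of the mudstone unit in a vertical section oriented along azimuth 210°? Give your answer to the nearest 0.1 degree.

Let the plane be z = a·x + b·y + c.
Station 2−Station 1: 467a − 684b = −240.8;  Station 3−Station 1: 555a + 19b = −118.8.
Solving gives a = −0.22094, b = 0.20120.
Unit vector along 210° is (sin 210°, cos 210°) = (-0.5000, -0.8660).
Slope in that direction = a·(-0.5000) + b·(-0.8660) = −0.06377.
Apparent dip = arctan|0.06377| = 3.6° (true dip is 16.6°, so apparent ≤ true as expected).

3.6°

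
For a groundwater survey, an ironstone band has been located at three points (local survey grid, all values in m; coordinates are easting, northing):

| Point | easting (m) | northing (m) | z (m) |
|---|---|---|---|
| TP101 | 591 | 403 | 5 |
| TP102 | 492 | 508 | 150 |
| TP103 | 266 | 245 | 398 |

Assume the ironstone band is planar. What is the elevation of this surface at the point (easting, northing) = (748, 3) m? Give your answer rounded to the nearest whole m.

-264 m

Let the plane be z = a·easting + b·northing + c.
TP102−TP101: −99a + 105b = 145;  TP103−TP101: −325a − 158b = 393.
Solving gives a = −1.28951, b = 0.16513.
Then c = 5 − a·591 − b·403 = 700.55.
At (748, 3): z = −964.6 + 0.5 + 700.55 = -263.5 m.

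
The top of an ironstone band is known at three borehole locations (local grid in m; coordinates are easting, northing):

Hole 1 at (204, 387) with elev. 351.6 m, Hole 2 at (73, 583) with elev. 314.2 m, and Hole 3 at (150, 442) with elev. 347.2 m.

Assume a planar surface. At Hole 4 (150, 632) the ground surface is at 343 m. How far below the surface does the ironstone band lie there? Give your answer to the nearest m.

77 m

Let the plane be z = a·easting + b·northing + c.
Hole 2−Hole 1: −131a + 196b = −37.4;  Hole 3−Hole 1: −54a + 55b = −4.4.
Solving gives a = −0.35354, b = −0.42711.
Then c = 351.6 − a·204 − b·387 = 589.01.
At (150, 632): z_contact = −53.0 − 269.9 + 589.01 = 266.0 m.
Depth below ground = 343 − 266.0 = 77 m.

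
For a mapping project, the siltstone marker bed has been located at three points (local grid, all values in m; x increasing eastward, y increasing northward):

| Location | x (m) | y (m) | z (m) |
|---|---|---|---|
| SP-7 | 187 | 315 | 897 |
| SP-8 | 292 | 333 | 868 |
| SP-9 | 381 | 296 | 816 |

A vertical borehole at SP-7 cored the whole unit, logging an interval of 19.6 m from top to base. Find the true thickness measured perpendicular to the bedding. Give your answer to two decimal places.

16.51 m

Two edge vectors: SP-7→SP-8 = (105, 18, -29), SP-7→SP-9 = (194, -19, -81).
Normal n = (SP-7→SP-8) × (SP-7→SP-9) = (-2009, 2879, -5487).
So ∂z/∂x = −n_x/n_z = −0.36614 and ∂z/∂y = −n_y/n_z = 0.52469.
|∇z| = √(a²+b²) = 0.63981, so dip δ = arctan(0.63981) = 32.61°.
True thickness = vertical thickness × cos δ = 19.6 × cos 32.61° = 16.51 m.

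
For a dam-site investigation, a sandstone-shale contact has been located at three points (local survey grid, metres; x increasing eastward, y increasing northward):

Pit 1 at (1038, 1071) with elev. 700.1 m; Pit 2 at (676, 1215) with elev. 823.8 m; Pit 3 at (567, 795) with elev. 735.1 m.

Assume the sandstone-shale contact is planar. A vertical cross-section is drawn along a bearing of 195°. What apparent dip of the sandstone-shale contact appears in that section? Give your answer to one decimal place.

11.4°

Let the plane be z = a·x + b·y + c.
Pit 2−Pit 1: −362a + 144b = 123.7;  Pit 3−Pit 1: −471a − 276b = 35.
Solving gives a = −0.23359, b = 0.27181.
Unit vector along 195° is (sin 195°, cos 195°) = (-0.2588, -0.9659).
Slope in that direction = a·(-0.2588) + b·(-0.9659) = −0.20209.
Apparent dip = arctan|0.20209| = 11.4° (true dip is 19.7°, so apparent ≤ true as expected).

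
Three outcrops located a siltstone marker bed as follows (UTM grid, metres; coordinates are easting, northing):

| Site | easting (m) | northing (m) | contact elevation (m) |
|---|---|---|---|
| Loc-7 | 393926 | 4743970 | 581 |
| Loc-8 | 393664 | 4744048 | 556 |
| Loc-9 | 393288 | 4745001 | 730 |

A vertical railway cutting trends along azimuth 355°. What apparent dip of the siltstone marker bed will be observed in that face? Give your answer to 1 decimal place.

13.2°

Two edge vectors: Loc-7→Loc-8 = (-262, 78, -25), Loc-7→Loc-9 = (-638, 1031, 149).
Normal n = (Loc-7→Loc-8) × (Loc-7→Loc-9) = (37397, 54988, -220358).
So ∂z/∂easting = −n_x/n_z = 0.16971 and ∂z/∂northing = −n_y/n_z = 0.24954.
Unit vector along 355° is (sin 355°, cos 355°) = (-0.0872, 0.9962).
Slope in that direction = a·(-0.0872) + b·(0.9962) = 0.23380.
Apparent dip = arctan|0.23380| = 13.2° (true dip is 16.8°, so apparent ≤ true as expected).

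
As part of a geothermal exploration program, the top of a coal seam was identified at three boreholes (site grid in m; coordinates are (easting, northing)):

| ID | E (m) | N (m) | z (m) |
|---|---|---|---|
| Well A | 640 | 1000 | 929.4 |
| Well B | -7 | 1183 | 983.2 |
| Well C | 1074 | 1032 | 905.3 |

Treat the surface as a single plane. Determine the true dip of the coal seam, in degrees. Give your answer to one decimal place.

Let the plane be z = a·E + b·N + c.
Well B−Well A: −647a + 183b = 53.8;  Well C−Well A: 434a + 32b = −24.1.
Solving gives a = −0.06124, b = 0.07747.
Gradient magnitude |∇z| = √(a² + b²) = √(0.00375 + 0.00600) = 0.09875.
True dip = arctan(0.09875) = 5.6°, dipping toward SE (azimuth ≈ 142°).

5.6°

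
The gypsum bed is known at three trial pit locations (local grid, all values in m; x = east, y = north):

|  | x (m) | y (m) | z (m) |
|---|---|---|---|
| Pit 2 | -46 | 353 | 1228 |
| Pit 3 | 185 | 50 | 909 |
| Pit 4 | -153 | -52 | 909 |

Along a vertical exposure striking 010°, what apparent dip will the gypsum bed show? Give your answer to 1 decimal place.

38.6°

Let the plane be z = a·x + b·y + c.
Pit 3−Pit 2: 231a − 303b = −319;  Pit 4−Pit 2: −107a − 405b = −319.
Solving gives a = −0.25829, b = 0.85589.
Unit vector along 010° is (sin 10°, cos 10°) = (0.1736, 0.9848).
Slope in that direction = a·(0.1736) + b·(0.9848) = 0.79804.
Apparent dip = arctan|0.79804| = 38.6° (true dip is 41.8°, so apparent ≤ true as expected).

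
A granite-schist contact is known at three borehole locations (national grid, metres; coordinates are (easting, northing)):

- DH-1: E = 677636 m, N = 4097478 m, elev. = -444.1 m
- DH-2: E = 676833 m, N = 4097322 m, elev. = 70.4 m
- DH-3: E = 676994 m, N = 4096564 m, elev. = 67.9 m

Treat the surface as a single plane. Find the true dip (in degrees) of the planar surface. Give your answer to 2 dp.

Two edge vectors: DH-1→DH-2 = (-803, -156, 514.5), DH-1→DH-3 = (-642, -914, 512).
Normal n = (DH-1→DH-2) × (DH-1→DH-3) = (390381, 80827, 633790).
So ∂z/∂E = −n_x/n_z = −0.61595 and ∂z/∂N = −n_y/n_z = −0.12753.
Gradient magnitude |∇z| = √(a² + b²) = √(0.37939 + 0.01626) = 0.62901.
True dip = arctan(0.62901) = 32.17°, dipping toward ENE (azimuth ≈ 078°).

32.17°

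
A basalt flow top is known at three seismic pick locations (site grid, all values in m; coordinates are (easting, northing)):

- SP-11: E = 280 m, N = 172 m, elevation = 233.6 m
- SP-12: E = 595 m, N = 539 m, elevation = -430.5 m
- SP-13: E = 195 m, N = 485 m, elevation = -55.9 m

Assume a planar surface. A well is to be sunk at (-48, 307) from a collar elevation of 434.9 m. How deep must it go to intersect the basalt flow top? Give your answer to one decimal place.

98.1 m

Let the plane be z = a·E + b·N + c.
SP-12−SP-11: 315a + 367b = −664.1;  SP-13−SP-11: −85a + 313b = −289.5.
Solving gives a = −0.78293, b = −1.13754.
Then c = 233.6 − a·280 − b·172 = 648.48.
At (-48, 307): z_contact = 37.58 − 349.22 + 648.48 = 336.83 m.
Depth below ground = 434.9 − 336.83 = 98.1 m.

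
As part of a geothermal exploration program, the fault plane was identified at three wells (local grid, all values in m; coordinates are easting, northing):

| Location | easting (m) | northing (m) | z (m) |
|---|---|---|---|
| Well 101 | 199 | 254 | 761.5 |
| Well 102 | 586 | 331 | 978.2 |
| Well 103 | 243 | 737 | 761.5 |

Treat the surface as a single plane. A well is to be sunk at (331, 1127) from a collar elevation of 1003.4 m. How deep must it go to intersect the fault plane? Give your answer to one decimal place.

212.0 m

Let the plane be z = a·easting + b·northing + c.
Well 102−Well 101: 387a + 77b = 216.7;  Well 103−Well 101: 44a + 483b = 0.
Solving gives a = 0.570285, b = −0.051951.
Then c = 761.5 − a·199 − b·254 = 661.21.
At (331, 1127): z_contact = 188.76 − 58.55 + 661.21 = 791.42 m.
Depth below ground = 1003.4 − 791.42 = 212.0 m.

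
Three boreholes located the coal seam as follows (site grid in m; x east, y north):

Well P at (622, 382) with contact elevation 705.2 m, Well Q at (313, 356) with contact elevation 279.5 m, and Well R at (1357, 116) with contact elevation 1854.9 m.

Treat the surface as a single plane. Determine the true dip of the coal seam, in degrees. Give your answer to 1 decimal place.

55.8°

Two edge vectors: Well P→Well Q = (-309, -26, -425.7), Well P→Well R = (735, -266, 1149.7).
Normal n = (Well P→Well Q) × (Well P→Well R) = (-143128.4, 42367.8, 101304).
So ∂z/∂x = −n_x/n_z = 1.41286 and ∂z/∂y = −n_y/n_z = −0.41822.
Gradient magnitude |∇z| = √(a² + b²) = √(1.99617 + 0.17491) = 1.47346.
True dip = arctan(1.47346) = 55.8°, dipping toward WNW (azimuth ≈ 286°).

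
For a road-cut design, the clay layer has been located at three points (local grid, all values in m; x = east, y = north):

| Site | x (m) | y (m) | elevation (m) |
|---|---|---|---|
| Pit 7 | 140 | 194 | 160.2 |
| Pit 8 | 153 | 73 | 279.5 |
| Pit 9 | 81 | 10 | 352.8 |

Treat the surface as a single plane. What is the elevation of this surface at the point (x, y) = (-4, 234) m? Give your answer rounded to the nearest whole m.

141 m

Two edge vectors: Pit 7→Pit 8 = (13, -121, 119.3), Pit 7→Pit 9 = (-59, -184, 192.6).
Normal n = (Pit 7→Pit 8) × (Pit 7→Pit 9) = (-1353.4, -9542.5, -9531).
So ∂z/∂x = −n_x/n_z = −0.14200 and ∂z/∂y = −n_y/n_z = −1.00121.
Intercept c from Pit 7: 160.2 + 19.88 + 194.23 = 374.31.
At (-4, 234): z = 0.6 − 234.3 + 374.31 = 140.6 m.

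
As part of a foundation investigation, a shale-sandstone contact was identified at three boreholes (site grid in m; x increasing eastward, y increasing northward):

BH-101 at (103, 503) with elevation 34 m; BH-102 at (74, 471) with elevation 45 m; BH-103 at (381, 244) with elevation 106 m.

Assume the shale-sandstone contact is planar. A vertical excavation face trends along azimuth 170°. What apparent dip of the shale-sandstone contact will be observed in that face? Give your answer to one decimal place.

16.9°

Let the plane be z = a·x + b·y + c.
BH-102−BH-101: −29a − 32b = 11;  BH-103−BH-101: 278a − 259b = 72.
Solving gives a = −0.03322, b = −0.31365.
Unit vector along 170° is (sin 170°, cos 170°) = (0.1736, -0.9848).
Slope in that direction = a·(0.1736) + b·(-0.9848) = 0.30311.
Apparent dip = arctan|0.30311| = 16.9° (true dip is 17.5°, so apparent ≤ true as expected).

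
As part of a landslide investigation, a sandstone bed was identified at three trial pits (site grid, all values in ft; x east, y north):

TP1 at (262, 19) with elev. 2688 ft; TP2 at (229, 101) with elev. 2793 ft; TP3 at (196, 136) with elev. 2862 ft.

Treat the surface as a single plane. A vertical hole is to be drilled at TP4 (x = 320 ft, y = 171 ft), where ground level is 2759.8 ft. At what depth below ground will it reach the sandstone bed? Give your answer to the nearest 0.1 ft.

29.5 ft

Let the plane be z = a·x + b·y + c.
TP2−TP1: −33a + 82b = 105;  TP3−TP1: −66a + 117b = 174.
Solving gives a = −1.27853, b = 0.76596.
Then c = 2688 − a·262 − b·19 = 3008.42.
At (320, 171): z_contact = −409.13 + 130.98 + 3008.42 = 2730.27 ft.
Depth below ground = 2759.8 − 2730.27 = 29.5 ft.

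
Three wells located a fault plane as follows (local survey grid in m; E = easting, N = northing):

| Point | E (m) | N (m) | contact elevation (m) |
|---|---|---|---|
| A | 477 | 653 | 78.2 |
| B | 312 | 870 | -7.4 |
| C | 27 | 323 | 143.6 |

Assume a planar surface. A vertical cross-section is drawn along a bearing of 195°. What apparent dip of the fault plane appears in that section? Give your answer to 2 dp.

16.13°

Two edge vectors: A→B = (-165, 217, -85.6), A→C = (-450, -330, 65.4).
Normal n = (A→B) × (A→C) = (-14056.2, 49311, 152100).
So ∂z/∂E = −n_x/n_z = 0.09241 and ∂z/∂N = −n_y/n_z = −0.32420.
Unit vector along 195° is (sin 195°, cos 195°) = (-0.2588, -0.9659).
Slope in that direction = a·(-0.2588) + b·(-0.9659) = 0.28924.
Apparent dip = arctan|0.28924| = 16.13° (true dip is 18.6°, so apparent ≤ true as expected).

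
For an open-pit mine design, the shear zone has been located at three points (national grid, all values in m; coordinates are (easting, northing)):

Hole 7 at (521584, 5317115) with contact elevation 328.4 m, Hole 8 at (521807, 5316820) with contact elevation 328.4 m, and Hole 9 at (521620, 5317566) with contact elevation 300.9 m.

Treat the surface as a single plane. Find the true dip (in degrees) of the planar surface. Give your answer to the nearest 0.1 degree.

5.2°

Let the plane be z = a·E + b·N + c.
Hole 8−Hole 7: 223a − 295b = 0;  Hole 9−Hole 7: 36a + 451b = −27.5.
Solving gives a = −0.07296, b = −0.05515.
Gradient magnitude |∇z| = √(a² + b²) = √(0.00532 + 0.00304) = 0.09146.
True dip = arctan(0.09146) = 5.2°, dipping toward NE (azimuth ≈ 053°).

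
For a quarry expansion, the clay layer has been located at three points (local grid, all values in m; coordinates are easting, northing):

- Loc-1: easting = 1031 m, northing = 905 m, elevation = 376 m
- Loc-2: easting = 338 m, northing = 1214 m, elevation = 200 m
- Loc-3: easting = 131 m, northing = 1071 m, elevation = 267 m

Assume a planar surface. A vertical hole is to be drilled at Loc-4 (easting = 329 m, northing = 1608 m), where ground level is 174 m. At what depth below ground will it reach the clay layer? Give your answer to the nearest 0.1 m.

174.5 m

Let the plane be z = a·easting + b·northing + c.
Loc-2−Loc-1: −693a + 309b = −176;  Loc-3−Loc-1: −900a + 166b = −109.
Solving gives a = 0.027382, b = −0.508169.
Then c = 376 − a·1031 − b·905 = 807.66.
At (329, 1608): z_contact = 9.01 − 817.14 + 807.66 = -0.46 m.
Depth below ground = 174 − (-0.46) = 174.5 m.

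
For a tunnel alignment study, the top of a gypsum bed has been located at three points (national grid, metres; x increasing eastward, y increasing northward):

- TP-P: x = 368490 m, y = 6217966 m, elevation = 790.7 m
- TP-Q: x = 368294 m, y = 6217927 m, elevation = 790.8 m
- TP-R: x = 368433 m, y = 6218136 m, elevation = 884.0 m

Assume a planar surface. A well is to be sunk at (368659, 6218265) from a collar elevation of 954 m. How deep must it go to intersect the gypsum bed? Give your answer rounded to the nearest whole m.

Let the plane be z = a·x + b·y + c.
TP-Q−TP-P: −196a − 39b = 0.1;  TP-R−TP-P: −57a + 170b = 93.3.
Solving gives a = −0.10285288, b = 0.51433756.
Then c = 790.7 − a·368490 − b·6217966 = −3159442.52.
At (368659, 6218265): z_contact = −37917.6 + 3198287.3 − 3159442.52 = 927.1 m.
Depth below ground = 954 − 927.1 = 27 m.

27 m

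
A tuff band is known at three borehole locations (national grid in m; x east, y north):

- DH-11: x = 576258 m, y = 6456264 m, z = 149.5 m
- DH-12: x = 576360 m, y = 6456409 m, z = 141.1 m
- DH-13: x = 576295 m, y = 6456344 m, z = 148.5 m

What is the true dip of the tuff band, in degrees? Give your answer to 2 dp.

11.46°

Let the plane be z = a·x + b·y + c.
DH-12−DH-11: 102a + 145b = −8.4;  DH-13−DH-11: 37a + 80b = −1.
Solving gives a = −0.18855, b = 0.07470.
Gradient magnitude |∇z| = √(a² + b²) = √(0.03555 + 0.00558) = 0.20281.
True dip = arctan(0.20281) = 11.46°, dipping toward ESE (azimuth ≈ 112°).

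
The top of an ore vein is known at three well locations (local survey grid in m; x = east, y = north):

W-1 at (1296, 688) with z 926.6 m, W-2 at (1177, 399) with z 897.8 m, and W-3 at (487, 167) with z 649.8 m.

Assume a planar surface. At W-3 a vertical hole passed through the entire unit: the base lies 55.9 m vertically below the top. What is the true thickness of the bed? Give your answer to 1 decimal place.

52.2 m

Two edge vectors: W-1→W-2 = (-119, -289, -28.8), W-1→W-3 = (-809, -521, -276.8).
Normal n = (W-1→W-2) × (W-1→W-3) = (64990.4, -9640, -171802).
So ∂z/∂x = −n_x/n_z = 0.37829 and ∂z/∂y = −n_y/n_z = −0.05611.
|∇z| = √(a²+b²) = 0.38243, so dip δ = arctan(0.38243) = 20.93°.
True thickness = vertical thickness × cos δ = 55.9 × cos 20.93° = 52.2 m.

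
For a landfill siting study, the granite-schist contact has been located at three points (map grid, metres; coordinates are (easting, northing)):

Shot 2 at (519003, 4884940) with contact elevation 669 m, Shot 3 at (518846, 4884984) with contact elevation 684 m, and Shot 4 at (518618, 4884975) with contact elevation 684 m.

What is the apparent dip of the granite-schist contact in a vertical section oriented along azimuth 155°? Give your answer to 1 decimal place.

15.4°

Let the plane be z = a·E + b·N + c.
Shot 3−Shot 2: −157a + 44b = 15;  Shot 4−Shot 2: −385a + 35b = 15.
Solving gives a = −0.01180, b = 0.29882.
Unit vector along 155° is (sin 155°, cos 155°) = (0.4226, -0.9063).
Slope in that direction = a·(0.4226) + b·(-0.9063) = −0.27581.
Apparent dip = arctan|0.27581| = 15.4° (true dip is 16.6°, so apparent ≤ true as expected).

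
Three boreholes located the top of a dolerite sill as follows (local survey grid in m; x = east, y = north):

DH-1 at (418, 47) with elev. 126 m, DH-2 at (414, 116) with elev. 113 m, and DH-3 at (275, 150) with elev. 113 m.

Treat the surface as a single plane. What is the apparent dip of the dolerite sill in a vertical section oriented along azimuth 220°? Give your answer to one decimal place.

10.0°

Let the plane be z = a·x + b·y + c.
DH-2−DH-1: −4a + 69b = −13;  DH-3−DH-1: −143a + 103b = −13.
Solving gives a = −0.04675, b = −0.19112.
Unit vector along 220° is (sin 220°, cos 220°) = (-0.6428, -0.7660).
Slope in that direction = a·(-0.6428) + b·(-0.7660) = 0.17645.
Apparent dip = arctan|0.17645| = 10.0° (true dip is 11.1°, so apparent ≤ true as expected).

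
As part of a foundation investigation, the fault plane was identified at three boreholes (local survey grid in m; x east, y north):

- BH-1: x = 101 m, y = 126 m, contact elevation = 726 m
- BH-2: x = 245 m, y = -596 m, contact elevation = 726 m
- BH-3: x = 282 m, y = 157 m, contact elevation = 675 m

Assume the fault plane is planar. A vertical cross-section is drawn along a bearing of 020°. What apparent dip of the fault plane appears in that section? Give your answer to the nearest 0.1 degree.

8.2°

Let the plane be z = a·x + b·y + c.
BH-2−BH-1: 144a − 722b = 0;  BH-3−BH-1: 181a + 31b = −51.
Solving gives a = −0.27246, b = −0.05434.
Unit vector along 020° is (sin 20°, cos 20°) = (0.3420, 0.9397).
Slope in that direction = a·(0.3420) + b·(0.9397) = −0.14425.
Apparent dip = arctan|0.14425| = 8.2° (true dip is 15.5°, so apparent ≤ true as expected).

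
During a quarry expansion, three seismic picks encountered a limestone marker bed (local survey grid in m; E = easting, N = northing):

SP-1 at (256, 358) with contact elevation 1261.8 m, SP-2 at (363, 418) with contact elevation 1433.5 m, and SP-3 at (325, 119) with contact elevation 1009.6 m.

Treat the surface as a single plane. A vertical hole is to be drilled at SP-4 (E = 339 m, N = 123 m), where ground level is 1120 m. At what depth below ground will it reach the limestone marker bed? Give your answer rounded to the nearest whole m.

93 m

Two edge vectors: SP-1→SP-2 = (107, 60, 171.7), SP-1→SP-3 = (69, -239, -252.2).
Normal n = (SP-1→SP-2) × (SP-1→SP-3) = (25904.3, 38832.7, -29713).
So ∂z/∂E = −n_x/n_z = 0.87182 and ∂z/∂N = −n_y/n_z = 1.30693.
Intercept c from SP-1: 1261.8 − 223.19 − 467.88 = 570.74.
At (339, 123): z_contact = 295.5 + 160.8 + 570.74 = 1027.0 m.
Depth below ground = 1120 − 1027.0 = 93 m.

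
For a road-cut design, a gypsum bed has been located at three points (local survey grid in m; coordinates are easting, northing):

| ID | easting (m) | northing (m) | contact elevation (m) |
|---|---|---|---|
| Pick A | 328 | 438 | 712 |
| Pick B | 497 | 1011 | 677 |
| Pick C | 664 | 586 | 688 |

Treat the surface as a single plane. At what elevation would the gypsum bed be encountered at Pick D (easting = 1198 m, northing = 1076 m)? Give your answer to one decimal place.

638.1 m

Two edge vectors: Pick A→Pick B = (169, 573, -35), Pick A→Pick C = (336, 148, -24).
Normal n = (Pick A→Pick B) × (Pick A→Pick C) = (-8572, -7704, -167516).
So ∂z/∂easting = −n_x/n_z = −0.051171 and ∂z/∂northing = −n_y/n_z = −0.045990.
Intercept c from Pick A: 712 + 16.78 + 20.14 = 748.93.
At (1198, 1076): z = −61.3 − 49.5 + 748.93 = 638.1 m.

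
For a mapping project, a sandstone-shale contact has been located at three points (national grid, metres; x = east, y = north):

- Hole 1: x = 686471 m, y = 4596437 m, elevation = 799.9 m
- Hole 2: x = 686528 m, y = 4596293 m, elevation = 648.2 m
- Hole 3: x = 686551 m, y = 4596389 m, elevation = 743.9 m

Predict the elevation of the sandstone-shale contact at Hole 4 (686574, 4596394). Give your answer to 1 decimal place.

746.9 m

Two edge vectors: Hole 1→Hole 2 = (57, -144, -151.7), Hole 1→Hole 3 = (80, -48, -56).
Normal n = (Hole 1→Hole 2) × (Hole 1→Hole 3) = (782.4, -8944, 8784).
So ∂z/∂x = −n_x/n_z = −0.089071038 and ∂z/∂y = −n_y/n_z = 1.018214936.
Intercept c from Hole 1: 799.9 + 61144.68 − 4680160.81 = −4618216.22.
At (686574, 4596394): z = −61153.9 + 4680117.0 − 4618216.22 = 746.9 m.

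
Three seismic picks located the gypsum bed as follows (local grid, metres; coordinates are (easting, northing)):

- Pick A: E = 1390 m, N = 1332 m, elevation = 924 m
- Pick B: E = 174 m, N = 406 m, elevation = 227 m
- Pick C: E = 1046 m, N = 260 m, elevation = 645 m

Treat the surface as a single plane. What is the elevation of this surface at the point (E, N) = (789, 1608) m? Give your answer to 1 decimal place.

653.6 m

Two edge vectors: Pick A→Pick B = (-1216, -926, -697), Pick A→Pick C = (-344, -1072, -279).
Normal n = (Pick A→Pick B) × (Pick A→Pick C) = (-488830, -99496, 985008).
So ∂z/∂E = −n_x/n_z = 0.496270 and ∂z/∂N = −n_y/n_z = 0.101010.
Intercept c from Pick A: 924 − 689.82 − 134.55 = 99.64.
At (789, 1608): z = 391.6 + 162.4 + 99.64 = 653.6 m.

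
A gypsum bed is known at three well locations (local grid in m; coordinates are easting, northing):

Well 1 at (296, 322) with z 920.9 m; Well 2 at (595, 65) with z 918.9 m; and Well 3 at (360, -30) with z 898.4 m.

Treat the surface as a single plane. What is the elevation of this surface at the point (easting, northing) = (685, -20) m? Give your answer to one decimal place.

Let the plane be z = a·easting + b·northing + c.
Well 2−Well 1: 299a − 257b = −2;  Well 3−Well 1: 64a − 352b = −22.5.
Solving gives a = 0.05719, b = 0.07432.
Then c = 920.9 − a·296 − b·322 = 880.04.
At (685, -20): z = 39.2 − 1.5 + 880.04 = 917.7 m.

917.7 m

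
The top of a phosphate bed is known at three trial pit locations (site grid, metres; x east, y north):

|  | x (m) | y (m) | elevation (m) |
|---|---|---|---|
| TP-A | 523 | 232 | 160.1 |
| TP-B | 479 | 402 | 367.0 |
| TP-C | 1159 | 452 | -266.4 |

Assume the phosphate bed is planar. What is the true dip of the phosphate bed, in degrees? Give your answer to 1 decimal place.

Two edge vectors: TP-A→TP-B = (-44, 170, 206.9), TP-A→TP-C = (636, 220, -426.5).
Normal n = (TP-A→TP-B) × (TP-A→TP-C) = (-118023, 112822.4, -117800).
So ∂z/∂x = −n_x/n_z = −1.00189 and ∂z/∂y = −n_y/n_z = 0.95775.
Gradient magnitude |∇z| = √(a² + b²) = √(1.00379 + 0.91728) = 1.38603.
True dip = arctan(1.38603) = 54.2°, dipping toward SE (azimuth ≈ 134°).

54.2°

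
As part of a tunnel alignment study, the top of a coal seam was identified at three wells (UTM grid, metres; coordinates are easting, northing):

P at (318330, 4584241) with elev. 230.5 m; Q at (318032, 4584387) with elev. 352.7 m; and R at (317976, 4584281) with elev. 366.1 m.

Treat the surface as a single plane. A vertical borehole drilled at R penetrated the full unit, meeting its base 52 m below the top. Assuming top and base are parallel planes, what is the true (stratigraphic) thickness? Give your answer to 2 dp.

48.58 m

Two edge vectors: P→Q = (-298, 146, 122.2), P→R = (-354, 40, 135.6).
Normal n = (P→Q) × (P→R) = (14909.6, -2850, 39764).
So ∂z/∂easting = −n_x/n_z = −0.37495 and ∂z/∂northing = −n_y/n_z = 0.07167.
|∇z| = √(a²+b²) = 0.38174, so dip δ = arctan(0.38174) = 20.89°.
True thickness = vertical thickness × cos δ = 52 × cos 20.89° = 48.58 m.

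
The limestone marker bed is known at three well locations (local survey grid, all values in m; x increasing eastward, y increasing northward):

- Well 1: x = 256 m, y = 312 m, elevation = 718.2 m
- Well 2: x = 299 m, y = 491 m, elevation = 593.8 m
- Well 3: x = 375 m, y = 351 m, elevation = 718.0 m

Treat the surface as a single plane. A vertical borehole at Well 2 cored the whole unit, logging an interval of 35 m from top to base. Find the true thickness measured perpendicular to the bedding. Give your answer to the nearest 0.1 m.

27.4 m

Let the plane be z = a·x + b·y + c.
Well 2−Well 1: 43a + 179b = −124.4;  Well 3−Well 1: 119a + 39b = −0.2.
Solving gives a = 0.24540, b = −0.75392.
|∇z| = √(a²+b²) = 0.79286, so dip δ = arctan(0.79286) = 38.41°.
True thickness = vertical thickness × cos δ = 35 × cos 38.41° = 27.4 m.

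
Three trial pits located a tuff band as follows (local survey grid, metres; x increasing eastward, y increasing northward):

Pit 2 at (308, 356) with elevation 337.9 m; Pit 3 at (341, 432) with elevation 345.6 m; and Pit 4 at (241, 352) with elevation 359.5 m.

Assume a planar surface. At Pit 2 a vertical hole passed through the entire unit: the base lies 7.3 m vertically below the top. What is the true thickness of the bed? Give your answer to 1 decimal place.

Two edge vectors: Pit 2→Pit 3 = (33, 76, 7.7), Pit 2→Pit 4 = (-67, -4, 21.6).
Normal n = (Pit 2→Pit 3) × (Pit 2→Pit 4) = (1672.4, -1228.7, 4960).
So ∂z/∂x = −n_x/n_z = −0.33718 and ∂z/∂y = −n_y/n_z = 0.24772.
|∇z| = √(a²+b²) = 0.41840, so dip δ = arctan(0.41840) = 22.70°.
True thickness = vertical thickness × cos δ = 7.3 × cos 22.70° = 6.7 m.

6.7 m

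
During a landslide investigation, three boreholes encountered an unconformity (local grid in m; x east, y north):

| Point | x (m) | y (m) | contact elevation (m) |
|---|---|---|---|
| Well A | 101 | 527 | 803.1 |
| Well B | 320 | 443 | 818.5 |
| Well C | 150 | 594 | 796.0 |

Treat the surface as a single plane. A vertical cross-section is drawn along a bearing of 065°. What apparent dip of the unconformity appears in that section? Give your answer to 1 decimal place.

1.8°

Let the plane be z = a·x + b·y + c.
Well B−Well A: 219a − 84b = 15.4;  Well C−Well A: 49a + 67b = −7.1.
Solving gives a = 0.02317, b = −0.12292.
Unit vector along 065° is (sin 65°, cos 65°) = (0.9063, 0.4226).
Slope in that direction = a·(0.9063) + b·(0.4226) = −0.03095.
Apparent dip = arctan|0.03095| = 1.8° (true dip is 7.1°, so apparent ≤ true as expected).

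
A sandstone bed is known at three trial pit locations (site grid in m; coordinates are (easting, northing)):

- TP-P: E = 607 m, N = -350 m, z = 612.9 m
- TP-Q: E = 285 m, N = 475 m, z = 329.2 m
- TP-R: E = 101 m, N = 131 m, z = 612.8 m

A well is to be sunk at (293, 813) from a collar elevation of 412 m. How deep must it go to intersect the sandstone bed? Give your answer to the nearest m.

Let the plane be z = a·E + b·N + c.
TP-Q−TP-P: −322a + 825b = −283.7;  TP-R−TP-P: −506a + 481b = −0.1.
Solving gives a = −0.51940, b = −0.54660.
Then c = 612.9 − a·607 − b·-350 = 736.86.
At (293, 813): z_contact = −152.2 − 444.4 + 736.86 = 140.3 m.
Depth below ground = 412 − 140.3 = 272 m.

272 m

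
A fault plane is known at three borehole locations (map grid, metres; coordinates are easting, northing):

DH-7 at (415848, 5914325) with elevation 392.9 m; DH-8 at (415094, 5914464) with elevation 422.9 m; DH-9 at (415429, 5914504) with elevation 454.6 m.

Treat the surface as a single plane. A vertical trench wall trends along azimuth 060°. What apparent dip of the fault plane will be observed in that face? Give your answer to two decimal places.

Let the plane be z = a·easting + b·northing + c.
DH-8−DH-7: −754a + 139b = 30;  DH-9−DH-7: −419a + 179b = 61.7.
Solving gives a = 0.04179, b = 0.44251.
Unit vector along 060° is (sin 60°, cos 60°) = (0.8660, 0.5000).
Slope in that direction = a·(0.8660) + b·(0.5000) = 0.25745.
Apparent dip = arctan|0.25745| = 14.44° (true dip is 24.0°, so apparent ≤ true as expected).

14.44°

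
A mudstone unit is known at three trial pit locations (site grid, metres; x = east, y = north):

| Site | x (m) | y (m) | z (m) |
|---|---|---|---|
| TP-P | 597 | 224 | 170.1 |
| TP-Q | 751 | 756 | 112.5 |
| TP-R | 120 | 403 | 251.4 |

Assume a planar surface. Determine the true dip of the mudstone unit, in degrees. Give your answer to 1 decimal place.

Two edge vectors: TP-P→TP-Q = (154, 532, -57.6), TP-P→TP-R = (-477, 179, 81.3).
Normal n = (TP-P→TP-Q) × (TP-P→TP-R) = (53562, 14955, 281330).
So ∂z/∂x = −n_x/n_z = −0.19039 and ∂z/∂y = −n_y/n_z = −0.05316.
Gradient magnitude |∇z| = √(a² + b²) = √(0.03625 + 0.00283) = 0.19767.
True dip = arctan(0.19767) = 11.2°, dipping toward ENE (azimuth ≈ 074°).

11.2°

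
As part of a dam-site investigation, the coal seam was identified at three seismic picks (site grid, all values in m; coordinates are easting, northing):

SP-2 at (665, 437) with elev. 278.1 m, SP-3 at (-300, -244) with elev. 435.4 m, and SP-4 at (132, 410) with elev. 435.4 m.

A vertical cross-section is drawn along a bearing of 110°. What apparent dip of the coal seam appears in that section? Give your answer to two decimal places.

19.59°

Let the plane be z = a·easting + b·northing + c.
SP-3−SP-2: −965a − 681b = 157.3;  SP-4−SP-2: −533a − 27b = 157.3.
Solving gives a = −0.30534, b = 0.20169.
Unit vector along 110° is (sin 110°, cos 110°) = (0.9397, -0.3420).
Slope in that direction = a·(0.9397) + b·(-0.3420) = −0.35591.
Apparent dip = arctan|0.35591| = 19.59° (true dip is 20.1°, so apparent ≤ true as expected).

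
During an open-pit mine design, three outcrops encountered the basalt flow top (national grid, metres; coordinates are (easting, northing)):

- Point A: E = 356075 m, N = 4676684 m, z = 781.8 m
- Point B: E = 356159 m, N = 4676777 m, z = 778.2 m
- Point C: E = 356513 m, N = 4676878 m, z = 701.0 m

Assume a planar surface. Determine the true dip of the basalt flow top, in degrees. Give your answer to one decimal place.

19.3°

Two edge vectors: Point A→Point B = (84, 93, -3.6), Point A→Point C = (438, 194, -80.8).
Normal n = (Point A→Point B) × (Point A→Point C) = (-6816, 5210.4, -24438).
So ∂z/∂E = −n_x/n_z = −0.27891 and ∂z/∂N = −n_y/n_z = 0.21321.
Gradient magnitude |∇z| = √(a² + b²) = √(0.07779 + 0.04546) = 0.35107.
True dip = arctan(0.35107) = 19.3°, dipping toward SE (azimuth ≈ 127°).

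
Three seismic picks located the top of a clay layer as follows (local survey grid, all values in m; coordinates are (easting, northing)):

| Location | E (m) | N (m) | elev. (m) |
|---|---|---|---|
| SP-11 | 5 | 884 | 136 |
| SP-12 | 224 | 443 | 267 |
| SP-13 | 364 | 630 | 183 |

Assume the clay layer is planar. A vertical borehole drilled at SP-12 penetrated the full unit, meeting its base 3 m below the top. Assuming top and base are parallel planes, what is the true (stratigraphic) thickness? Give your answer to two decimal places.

2.81 m

Two edge vectors: SP-11→SP-12 = (219, -441, 131), SP-11→SP-13 = (359, -254, 47).
Normal n = (SP-11→SP-12) × (SP-11→SP-13) = (12547, 36736, 102693).
So ∂z/∂E = −n_x/n_z = −0.12218 and ∂z/∂N = −n_y/n_z = −0.35773.
|∇z| = √(a²+b²) = 0.37802, so dip δ = arctan(0.37802) = 20.71°.
True thickness = vertical thickness × cos δ = 3 × cos 20.71° = 2.81 m.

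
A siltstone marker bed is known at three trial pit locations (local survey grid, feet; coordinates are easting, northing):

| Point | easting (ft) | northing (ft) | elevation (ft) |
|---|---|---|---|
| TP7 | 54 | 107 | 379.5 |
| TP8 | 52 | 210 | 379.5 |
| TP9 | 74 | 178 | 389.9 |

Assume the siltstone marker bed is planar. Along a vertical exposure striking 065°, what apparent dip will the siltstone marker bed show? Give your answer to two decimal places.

23.98°

Let the plane be z = a·easting + b·northing + c.
TP8−TP7: −2a + 103b = 0;  TP9−TP7: 20a + 71b = 10.4.
Solving gives a = 0.48647, b = 0.00945.
Unit vector along 065° is (sin 65°, cos 65°) = (0.9063, 0.4226).
Slope in that direction = a·(0.9063) + b·(0.4226) = 0.44488.
Apparent dip = arctan|0.44488| = 23.98° (true dip is 25.9°, so apparent ≤ true as expected).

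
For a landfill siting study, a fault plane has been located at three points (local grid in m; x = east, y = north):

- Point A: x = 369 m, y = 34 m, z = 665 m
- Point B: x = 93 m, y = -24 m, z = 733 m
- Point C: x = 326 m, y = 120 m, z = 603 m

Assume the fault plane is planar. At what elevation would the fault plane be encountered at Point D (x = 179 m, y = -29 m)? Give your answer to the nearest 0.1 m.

Two edge vectors: Point A→Point B = (-276, -58, 68), Point A→Point C = (-43, 86, -62).
Normal n = (Point A→Point B) × (Point A→Point C) = (-2252, -20036, -26230).
So ∂z/∂x = −n_x/n_z = −0.08586 and ∂z/∂y = −n_y/n_z = −0.76386.
Intercept c from Point A: 665 + 31.68 + 25.97 = 722.65.
At (179, -29): z = −15.4 + 22.2 + 722.65 = 729.4 m.

729.4 m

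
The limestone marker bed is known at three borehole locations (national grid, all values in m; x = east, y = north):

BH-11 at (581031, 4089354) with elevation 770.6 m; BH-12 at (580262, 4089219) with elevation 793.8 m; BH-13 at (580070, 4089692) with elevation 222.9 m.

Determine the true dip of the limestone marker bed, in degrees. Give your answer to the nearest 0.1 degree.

49.0°

Let the plane be z = a·x + b·y + c.
BH-12−BH-11: −769a − 135b = 23.2;  BH-13−BH-11: −961a + 338b = −547.7.
Solving gives a = 0.16963, b = −1.13812.
Gradient magnitude |∇z| = √(a² + b²) = √(0.02877 + 1.29532) = 1.15069.
True dip = arctan(1.15069) = 49.0°, dipping toward N (azimuth ≈ 352°).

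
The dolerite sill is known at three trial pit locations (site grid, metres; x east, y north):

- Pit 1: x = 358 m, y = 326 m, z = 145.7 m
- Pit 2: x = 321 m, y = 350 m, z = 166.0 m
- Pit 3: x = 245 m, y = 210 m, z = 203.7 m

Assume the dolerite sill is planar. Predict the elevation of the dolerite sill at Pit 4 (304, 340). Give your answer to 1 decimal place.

174.9 m

Let the plane be z = a·x + b·y + c.
Pit 2−Pit 1: −37a + 24b = 20.3;  Pit 3−Pit 1: −113a − 116b = 58.
Solving gives a = −0.53495, b = 0.02112.
Then c = 145.7 − a·358 − b·326 = 330.33.
At (304, 340): z = −162.6 + 7.2 + 330.33 = 174.9 m.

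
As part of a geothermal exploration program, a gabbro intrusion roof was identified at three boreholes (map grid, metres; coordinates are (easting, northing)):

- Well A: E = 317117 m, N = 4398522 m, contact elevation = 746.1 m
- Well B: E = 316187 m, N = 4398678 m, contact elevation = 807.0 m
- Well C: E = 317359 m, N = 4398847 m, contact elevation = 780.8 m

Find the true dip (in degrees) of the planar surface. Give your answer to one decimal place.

8.2°

Two edge vectors: Well A→Well B = (-930, 156, 60.9), Well A→Well C = (242, 325, 34.7).
Normal n = (Well A→Well B) × (Well A→Well C) = (-14379.3, 47008.8, -340002).
So ∂z/∂E = −n_x/n_z = −0.04229 and ∂z/∂N = −n_y/n_z = 0.13826.
Gradient magnitude |∇z| = √(a² + b²) = √(0.00179 + 0.01912) = 0.14458.
True dip = arctan(0.14458) = 8.2°, dipping toward SSE (azimuth ≈ 163°).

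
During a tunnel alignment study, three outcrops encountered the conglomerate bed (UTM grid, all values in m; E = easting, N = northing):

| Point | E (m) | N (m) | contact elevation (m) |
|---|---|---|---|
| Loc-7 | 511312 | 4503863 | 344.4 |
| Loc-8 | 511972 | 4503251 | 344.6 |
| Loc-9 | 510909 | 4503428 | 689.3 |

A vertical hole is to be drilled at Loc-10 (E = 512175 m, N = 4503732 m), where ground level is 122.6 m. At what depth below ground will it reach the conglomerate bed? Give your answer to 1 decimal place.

63.5 m

Two edge vectors: Loc-7→Loc-8 = (660, -612, 0.2), Loc-7→Loc-9 = (-403, -435, 344.9).
Normal n = (Loc-7→Loc-8) × (Loc-7→Loc-9) = (-210991.8, -227714.6, -533736).
So ∂z/∂E = −n_x/n_z = −0.395311165 and ∂z/∂N = −n_y/n_z = −0.426642760.
Intercept c from Loc-7: 344.4 + 202127.34 + 1921540.54 = 2124012.28.
At (512175, 4503732): z_contact = −202468.50 − 1921484.65 + 2124012.28 = 59.14 m.
Depth below ground = 122.6 − 59.14 = 63.5 m.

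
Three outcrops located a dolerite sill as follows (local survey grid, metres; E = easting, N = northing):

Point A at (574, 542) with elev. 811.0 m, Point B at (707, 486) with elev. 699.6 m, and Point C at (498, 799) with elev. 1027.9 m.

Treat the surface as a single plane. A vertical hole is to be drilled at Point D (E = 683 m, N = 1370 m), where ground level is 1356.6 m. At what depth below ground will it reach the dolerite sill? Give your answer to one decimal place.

41.7 m

Let the plane be z = a·E + b·N + c.
Point B−Point A: 133a − 56b = −111.4;  Point C−Point A: −76a + 257b = 216.9.
Solving gives a = −0.550824, b = 0.681079.
Then c = 811 − a·574 − b·542 = 758.03.
At (683, 1370): z_contact = −376.21 + 933.08 + 758.03 = 1314.89 m.
Depth below ground = 1356.6 − 1314.89 = 41.7 m.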